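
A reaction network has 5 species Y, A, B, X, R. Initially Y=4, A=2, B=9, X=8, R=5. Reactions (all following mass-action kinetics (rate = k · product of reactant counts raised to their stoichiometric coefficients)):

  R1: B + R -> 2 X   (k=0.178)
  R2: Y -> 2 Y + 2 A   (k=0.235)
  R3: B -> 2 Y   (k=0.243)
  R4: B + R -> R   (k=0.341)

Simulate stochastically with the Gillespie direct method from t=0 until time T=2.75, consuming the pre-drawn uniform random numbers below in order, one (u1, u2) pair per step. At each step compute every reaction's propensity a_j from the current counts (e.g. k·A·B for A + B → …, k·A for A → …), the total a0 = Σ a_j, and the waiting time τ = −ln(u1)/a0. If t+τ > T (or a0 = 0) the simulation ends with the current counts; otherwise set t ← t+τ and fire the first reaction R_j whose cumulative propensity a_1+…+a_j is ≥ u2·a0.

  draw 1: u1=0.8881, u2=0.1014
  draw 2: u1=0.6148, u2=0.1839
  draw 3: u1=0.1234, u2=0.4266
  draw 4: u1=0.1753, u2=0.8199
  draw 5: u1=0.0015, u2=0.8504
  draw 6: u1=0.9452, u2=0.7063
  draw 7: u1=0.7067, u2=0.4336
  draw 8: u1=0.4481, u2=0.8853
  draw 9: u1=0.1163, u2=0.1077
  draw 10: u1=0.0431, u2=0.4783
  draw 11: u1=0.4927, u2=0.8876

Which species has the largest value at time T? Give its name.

t=0.000: Y=4 A=2 B=9 X=8 R=5
Draw 1: a1=8.010, a2=0.940, a3=2.187, a4=15.345, a0=26.482; τ=−ln(0.8881)/26.482=0.004 → t=0.004; u2·a0=0.1014·26.482=2.685 ≤ a1=8.010 → R1 fires; Y=4 A=2 B=8 X=10 R=4
Draw 2: a1=5.696, a2=0.940, a3=1.944, a4=10.912, a0=19.492; τ=−ln(0.6148)/19.492=0.025 → t=0.029; u2·a0=0.1839·19.492=3.585 ≤ a1=5.696 → R1 fires; Y=4 A=2 B=7 X=12 R=3
Draw 3: a1=3.738, a2=0.940, a3=1.701, a4=7.161, a0=13.540; τ=−ln(0.1234)/13.540=0.155 → t=0.184; u2·a0=0.4266·13.540=5.776; a1+a2=4.678 < 5.776 ≤ a1+…+a3=6.379 → R3 fires; Y=6 A=2 B=6 X=12 R=3
Draw 4: a1=3.204, a2=1.410, a3=1.458, a4=6.138, a0=12.210; τ=−ln(0.1753)/12.210=0.143 → t=0.327; u2·a0=0.8199·12.210=10.011; a1+…+a3=6.072 < 10.011 ≤ a1+…+a4=12.210 → R4 fires; Y=6 A=2 B=5 X=12 R=3
Draw 5: a1=2.670, a2=1.410, a3=1.215, a4=5.115, a0=10.410; τ=−ln(0.0015)/10.410=0.625 → t=0.951; u2·a0=0.8504·10.410=8.853; a1+…+a3=5.295 < 8.853 ≤ a1+…+a4=10.410 → R4 fires; Y=6 A=2 B=4 X=12 R=3
Draw 6: a1=2.136, a2=1.410, a3=0.972, a4=4.092, a0=8.610; τ=−ln(0.9452)/8.610=0.007 → t=0.958; u2·a0=0.7063·8.610=6.081; a1+…+a3=4.518 < 6.081 ≤ a1+…+a4=8.610 → R4 fires; Y=6 A=2 B=3 X=12 R=3
Draw 7: a1=1.602, a2=1.410, a3=0.729, a4=3.069, a0=6.810; τ=−ln(0.7067)/6.810=0.051 → t=1.009; u2·a0=0.4336·6.810=2.953; a1=1.602 < 2.953 ≤ a1+a2=3.012 → R2 fires; Y=7 A=4 B=3 X=12 R=3
Draw 8: a1=1.602, a2=1.645, a3=0.729, a4=3.069, a0=7.045; τ=−ln(0.4481)/7.045=0.114 → t=1.123; u2·a0=0.8853·7.045=6.237; a1+…+a3=3.976 < 6.237 ≤ a1+…+a4=7.045 → R4 fires; Y=7 A=4 B=2 X=12 R=3
Draw 9: a1=1.068, a2=1.645, a3=0.486, a4=2.046, a0=5.245; τ=−ln(0.1163)/5.245=0.410 → t=1.533; u2·a0=0.1077·5.245=0.565 ≤ a1=1.068 → R1 fires; Y=7 A=4 B=1 X=14 R=2
Draw 10: a1=0.356, a2=1.645, a3=0.243, a4=0.682, a0=2.926; τ=−ln(0.0431)/2.926=1.075 → t=2.607; u2·a0=0.4783·2.926=1.400; a1=0.356 < 1.400 ≤ a1+a2=2.001 → R2 fires; Y=8 A=6 B=1 X=14 R=2
Draw 11: a1=0.356, a2=1.880, a3=0.243, a4=0.682, a0=3.161; τ=−ln(0.4927)/3.161=0.224 → t=2.831 > T=2.75: stop.
At T=2.75: Y=8 A=6 B=1 X=14 R=2; the largest is X.

Dominant species at T: X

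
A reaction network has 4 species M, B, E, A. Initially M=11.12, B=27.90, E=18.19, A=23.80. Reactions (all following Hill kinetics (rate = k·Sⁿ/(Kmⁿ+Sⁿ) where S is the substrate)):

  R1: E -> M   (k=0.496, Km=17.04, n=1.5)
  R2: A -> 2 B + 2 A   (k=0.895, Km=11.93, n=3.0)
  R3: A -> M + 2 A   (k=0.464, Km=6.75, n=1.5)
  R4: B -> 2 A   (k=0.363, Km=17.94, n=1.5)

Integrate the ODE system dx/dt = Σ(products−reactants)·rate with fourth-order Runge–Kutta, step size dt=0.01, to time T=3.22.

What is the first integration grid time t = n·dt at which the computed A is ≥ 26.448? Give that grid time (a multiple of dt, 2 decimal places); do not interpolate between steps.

Threshold first reached at t = 1.56

RK4 with dt=0.01: 322 steps to T=3.22. Trajectory (selected grid times):
t=0.00: M=11.12 B=27.90 E=18.19 A=23.80
t=0.36: M=11.36 B=28.39 E=18.10 A=24.41
t=0.72: M=11.60 B=28.88 E=18.00 A=25.02
t=1.07: M=11.83 B=29.36 E=17.91 A=25.61
t=1.43: M=12.07 B=29.86 E=17.82 A=26.23
t=1.55: M=12.15 B=30.03 E=17.79 A=26.44
t=1.56: M=12.16 B=30.04 E=17.79 A=26.46
t=1.79: M=12.31 B=30.36 E=17.73 A=26.86
t=2.15: M=12.55 B=30.86 E=17.64 A=27.48
t=2.50: M=12.79 B=31.36 E=17.55 A=28.09
t=2.86: M=13.03 B=31.87 E=17.46 A=28.73
t=3.22: M=13.27 B=32.38 E=17.37 A=29.36
A(1.55)=26.440 < 26.448 but A(1.56)=26.457 ≥ 26.448, so the first grid time is t=1.56.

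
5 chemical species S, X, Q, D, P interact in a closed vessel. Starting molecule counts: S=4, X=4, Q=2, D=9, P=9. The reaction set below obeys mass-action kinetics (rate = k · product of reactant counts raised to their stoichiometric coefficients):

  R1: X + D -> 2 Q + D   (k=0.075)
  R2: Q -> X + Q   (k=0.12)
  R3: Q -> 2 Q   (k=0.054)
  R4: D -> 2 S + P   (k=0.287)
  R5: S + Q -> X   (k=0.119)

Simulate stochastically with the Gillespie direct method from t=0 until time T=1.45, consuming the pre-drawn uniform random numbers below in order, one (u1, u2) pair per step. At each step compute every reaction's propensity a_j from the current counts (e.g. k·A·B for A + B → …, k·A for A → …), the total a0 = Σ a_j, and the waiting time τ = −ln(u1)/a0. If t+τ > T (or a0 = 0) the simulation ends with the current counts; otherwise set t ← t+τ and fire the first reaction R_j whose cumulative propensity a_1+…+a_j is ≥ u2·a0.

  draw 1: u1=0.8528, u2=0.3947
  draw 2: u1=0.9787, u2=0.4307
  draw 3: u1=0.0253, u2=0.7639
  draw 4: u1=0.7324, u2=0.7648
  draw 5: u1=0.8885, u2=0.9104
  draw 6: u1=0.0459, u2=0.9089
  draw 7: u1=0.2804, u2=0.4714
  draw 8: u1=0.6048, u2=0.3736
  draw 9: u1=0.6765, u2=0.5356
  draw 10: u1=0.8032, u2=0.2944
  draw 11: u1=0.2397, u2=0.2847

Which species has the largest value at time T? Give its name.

Dominant species at T: P

t=0.000: S=4 X=4 Q=2 D=9 P=9
Draw 1: a1=2.700, a2=0.240, a3=0.108, a4=2.583, a5=0.952, a0=6.583; τ=−ln(0.8528)/6.583=0.024 → t=0.024; u2·a0=0.3947·6.583=2.598 ≤ a1=2.700 → R1 fires; S=4 X=3 Q=4 D=9 P=9
Draw 2: a1=2.025, a2=0.480, a3=0.216, a4=2.583, a5=1.904, a0=7.208; τ=−ln(0.9787)/7.208=0.003 → t=0.027; u2·a0=0.4307·7.208=3.104; a1+…+a3=2.721 < 3.104 ≤ a1+…+a4=5.304 → R4 fires; S=6 X=3 Q=4 D=8 P=10
Draw 3: a1=1.800, a2=0.480, a3=0.216, a4=2.296, a5=2.856, a0=7.648; τ=−ln(0.0253)/7.648=0.481 → t=0.508; u2·a0=0.7639·7.648=5.842; a1+…+a4=4.792 < 5.842 ≤ a1+…+a5=7.648 → R5 fires; S=5 X=4 Q=3 D=8 P=10
Draw 4: a1=2.400, a2=0.360, a3=0.162, a4=2.296, a5=1.785, a0=7.003; τ=−ln(0.7324)/7.003=0.044 → t=0.552; u2·a0=0.7648·7.003=5.356; a1+…+a4=5.218 < 5.356 ≤ a1+…+a5=7.003 → R5 fires; S=4 X=5 Q=2 D=8 P=10
Draw 5: a1=3.000, a2=0.240, a3=0.108, a4=2.296, a5=0.952, a0=6.596; τ=−ln(0.8885)/6.596=0.018 → t=0.570; u2·a0=0.9104·6.596=6.005; a1+…+a4=5.644 < 6.005 ≤ a1+…+a5=6.596 → R5 fires; S=3 X=6 Q=1 D=8 P=10
Draw 6: a1=3.600, a2=0.120, a3=0.054, a4=2.296, a5=0.357, a0=6.427; τ=−ln(0.0459)/6.427=0.479 → t=1.050; u2·a0=0.9089·6.427=5.842; a1+…+a3=3.774 < 5.842 ≤ a1+…+a4=6.070 → R4 fires; S=5 X=6 Q=1 D=7 P=11
Draw 7: a1=3.150, a2=0.120, a3=0.054, a4=2.009, a5=0.595, a0=5.928; τ=−ln(0.2804)/5.928=0.214 → t=1.264; u2·a0=0.4714·5.928=2.794 ≤ a1=3.150 → R1 fires; S=5 X=5 Q=3 D=7 P=11
Draw 8: a1=2.625, a2=0.360, a3=0.162, a4=2.009, a5=1.785, a0=6.941; τ=−ln(0.6048)/6.941=0.072 → t=1.337; u2·a0=0.3736·6.941=2.593 ≤ a1=2.625 → R1 fires; S=5 X=4 Q=5 D=7 P=11
Draw 9: a1=2.100, a2=0.600, a3=0.270, a4=2.009, a5=2.975, a0=7.954; τ=−ln(0.6765)/7.954=0.049 → t=1.386; u2·a0=0.5356·7.954=4.260; a1+…+a3=2.970 < 4.260 ≤ a1+…+a4=4.979 → R4 fires; S=7 X=4 Q=5 D=6 P=12
Draw 10: a1=1.800, a2=0.600, a3=0.270, a4=1.722, a5=4.165, a0=8.557; τ=−ln(0.8032)/8.557=0.026 → t=1.411; u2·a0=0.2944·8.557=2.519; a1+a2=2.400 < 2.519 ≤ a1+…+a3=2.670 → R3 fires; S=7 X=4 Q=6 D=6 P=12
Draw 11: a1=1.800, a2=0.720, a3=0.324, a4=1.722, a5=4.998, a0=9.564; τ=−ln(0.2397)/9.564=0.149 → t=1.561 > T=1.45: stop.
At T=1.45: S=7 X=4 Q=6 D=6 P=12; the largest is P.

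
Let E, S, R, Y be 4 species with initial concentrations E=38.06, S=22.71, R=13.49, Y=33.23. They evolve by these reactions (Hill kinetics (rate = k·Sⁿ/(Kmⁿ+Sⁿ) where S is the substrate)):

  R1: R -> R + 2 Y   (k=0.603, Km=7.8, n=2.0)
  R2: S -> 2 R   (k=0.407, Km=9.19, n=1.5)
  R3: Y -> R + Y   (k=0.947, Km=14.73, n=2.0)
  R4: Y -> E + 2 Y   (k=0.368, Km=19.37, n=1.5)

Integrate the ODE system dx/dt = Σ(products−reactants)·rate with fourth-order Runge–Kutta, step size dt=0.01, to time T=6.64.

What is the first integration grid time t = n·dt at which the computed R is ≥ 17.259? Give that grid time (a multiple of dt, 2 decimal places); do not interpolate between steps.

RK4 with dt=0.01: 664 steps to T=6.64. Trajectory (selected grid times):
t=0.00: E=38.06 S=22.71 R=13.49 Y=33.23
t=0.74: E=38.25 S=22.47 R=14.56 Y=34.10
t=1.48: E=38.44 S=22.23 R=15.63 Y=35.00
t=2.21: E=38.63 S=22.00 R=16.68 Y=35.90
t=2.60: E=38.74 S=21.87 R=17.25 Y=36.39
t=2.61: E=38.74 S=21.87 R=17.27 Y=36.41
t=2.95: E=38.83 S=21.76 R=17.76 Y=36.84
t=3.69: E=39.03 S=21.53 R=18.84 Y=37.79
t=4.43: E=39.23 S=21.29 R=19.92 Y=38.76
t=5.16: E=39.43 S=21.06 R=20.99 Y=39.73
t=5.90: E=39.63 S=20.83 R=22.07 Y=40.72
t=6.64: E=39.84 S=20.59 R=23.16 Y=41.72
R(2.60)=17.251 < 17.259 but R(2.61)=17.265 ≥ 17.259, so the first grid time is t=2.61.

Threshold first reached at t = 2.61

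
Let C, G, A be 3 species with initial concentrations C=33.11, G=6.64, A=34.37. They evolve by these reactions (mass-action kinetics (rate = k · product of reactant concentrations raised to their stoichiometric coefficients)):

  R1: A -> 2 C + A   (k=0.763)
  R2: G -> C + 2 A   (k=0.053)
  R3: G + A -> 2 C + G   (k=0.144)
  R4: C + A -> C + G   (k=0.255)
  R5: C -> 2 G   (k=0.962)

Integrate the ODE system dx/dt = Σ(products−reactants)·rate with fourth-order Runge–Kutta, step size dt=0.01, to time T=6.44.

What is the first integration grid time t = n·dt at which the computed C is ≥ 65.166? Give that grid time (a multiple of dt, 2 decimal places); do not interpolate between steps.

RK4 with dt=0.01: 644 steps to T=6.44. Trajectory (selected grid times):
t=0.00: C=33.11 G=6.64 A=34.37
t=0.72: C=33.33 G=87.35 A=0.43
t=1.43: C=28.27 G=126.76 A=0.53
t=2.15: C=30.64 G=164.34 A=0.55
t=2.86: C=36.48 G=206.30 A=0.56
t=3.58: C=44.82 G=257.70 A=0.56
t=4.29: C=55.34 G=320.10 A=0.56
t=4.83: C=65.06 G=377.21 A=0.56
t=4.84: C=65.25 G=378.36 A=0.56
t=5.01: C=68.67 G=398.39 A=0.56
t=5.72: C=85.00 G=494.04 A=0.56
t=6.44: C=105.54 G=614.28 A=0.56
C(4.83)=65.058 < 65.166 but C(4.84)=65.253 ≥ 65.166, so the first grid time is t=4.84.

Threshold first reached at t = 4.84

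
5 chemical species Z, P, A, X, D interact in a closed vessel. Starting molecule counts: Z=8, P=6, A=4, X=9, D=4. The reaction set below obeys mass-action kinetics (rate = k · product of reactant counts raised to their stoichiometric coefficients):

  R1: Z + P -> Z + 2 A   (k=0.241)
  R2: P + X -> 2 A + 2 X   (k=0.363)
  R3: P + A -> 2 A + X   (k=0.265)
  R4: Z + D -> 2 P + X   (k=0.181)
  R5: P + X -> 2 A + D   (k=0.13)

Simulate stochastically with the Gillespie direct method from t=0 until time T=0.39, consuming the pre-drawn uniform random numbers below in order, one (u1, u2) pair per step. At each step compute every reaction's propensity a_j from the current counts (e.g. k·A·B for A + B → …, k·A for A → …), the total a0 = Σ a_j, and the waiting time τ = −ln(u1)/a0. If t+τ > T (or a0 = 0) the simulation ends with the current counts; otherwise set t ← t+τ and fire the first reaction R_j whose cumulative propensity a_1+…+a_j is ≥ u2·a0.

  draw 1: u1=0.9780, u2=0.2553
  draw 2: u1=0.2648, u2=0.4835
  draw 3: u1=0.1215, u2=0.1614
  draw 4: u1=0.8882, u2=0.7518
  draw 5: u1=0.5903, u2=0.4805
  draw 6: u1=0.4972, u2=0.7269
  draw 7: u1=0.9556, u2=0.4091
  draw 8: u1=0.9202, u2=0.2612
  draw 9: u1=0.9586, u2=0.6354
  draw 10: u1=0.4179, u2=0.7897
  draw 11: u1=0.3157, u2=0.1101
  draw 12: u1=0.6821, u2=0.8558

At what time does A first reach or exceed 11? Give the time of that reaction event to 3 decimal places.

t=0.000: Z=8 P=6 A=4 X=9 D=4
Draw 1: a1=11.568, a2=19.602, a3=6.360, a4=5.792, a5=7.020, a0=50.342; τ=−ln(0.9780)/50.342=0.000 → t=0.000; u2·a0=0.2553·50.342=12.852; a1=11.568 < 12.852 ≤ a1+a2=31.170 → R2 fires; Z=8 P=5 A=6 X=10 D=4
Draw 2: a1=9.640, a2=18.150, a3=7.950, a4=5.792, a5=6.500, a0=48.032; τ=−ln(0.2648)/48.032=0.028 → t=0.028; u2·a0=0.4835·48.032=23.223; a1=9.640 < 23.223 ≤ a1+a2=27.790 → R2 fires; Z=8 P=4 A=8 X=11 D=4
Draw 3: a1=7.712, a2=15.972, a3=8.480, a4=5.792, a5=5.720, a0=43.676; τ=−ln(0.1215)/43.676=0.048 → t=0.076; u2·a0=0.1614·43.676=7.049 ≤ a1=7.712 → R1 fires; Z=8 P=3 A=10 X=11 D=4
Draw 4: a1=5.784, a2=11.979, a3=7.950, a4=5.792, a5=4.290, a0=35.795; τ=−ln(0.8882)/35.795=0.003 → t=0.080; u2·a0=0.7518·35.795=26.911; a1+…+a3=25.713 < 26.911 ≤ a1+…+a4=31.505 → R4 fires; Z=7 P=5 A=10 X=12 D=3
Draw 5: a1=8.435, a2=21.780, a3=13.250, a4=3.801, a5=7.800, a0=55.066; τ=−ln(0.5903)/55.066=0.010 → t=0.089; u2·a0=0.4805·55.066=26.459; a1=8.435 < 26.459 ≤ a1+a2=30.215 → R2 fires; Z=7 P=4 A=12 X=13 D=3
Draw 6: a1=6.748, a2=18.876, a3=12.720, a4=3.801, a5=6.760, a0=48.905; τ=−ln(0.4972)/48.905=0.014 → t=0.104; u2·a0=0.7269·48.905=35.549; a1+a2=25.624 < 35.549 ≤ a1+…+a3=38.344 → R3 fires; Z=7 P=3 A=13 X=14 D=3
Draw 7: a1=5.061, a2=15.246, a3=10.335, a4=3.801, a5=5.460, a0=39.903; τ=−ln(0.9556)/39.903=0.001 → t=0.105; u2·a0=0.4091·39.903=16.324; a1=5.061 < 16.324 ≤ a1+a2=20.307 → R2 fires; Z=7 P=2 A=15 X=15 D=3
Draw 8: a1=3.374, a2=10.890, a3=7.950, a4=3.801, a5=3.900, a0=29.915; τ=−ln(0.9202)/29.915=0.003 → t=0.107; u2·a0=0.2612·29.915=7.814; a1=3.374 < 7.814 ≤ a1+a2=14.264 → R2 fires; Z=7 P=1 A=17 X=16 D=3
Draw 9: a1=1.687, a2=5.808, a3=4.505, a4=3.801, a5=2.080, a0=17.881; τ=−ln(0.9586)/17.881=0.002 → t=0.110; u2·a0=0.6354·17.881=11.362; a1+a2=7.495 < 11.362 ≤ a1+…+a3=12.000 → R3 fires; Z=7 P=0 A=18 X=17 D=3
Draw 10: a1=0.000, a2=0.000, a3=0.000, a4=3.801, a5=0.000, a0=3.801; τ=−ln(0.4179)/3.801=0.230 → t=0.339; u2·a0=0.7897·3.801=3.002; a1+…+a3=0.000 < 3.002 ≤ a1+…+a4=3.801 → R4 fires; Z=6 P=2 A=18 X=18 D=2
Draw 11: a1=2.892, a2=13.068, a3=9.540, a4=2.172, a5=4.680, a0=32.352; τ=−ln(0.3157)/32.352=0.036 → t=0.375; u2·a0=0.1101·32.352=3.562; a1=2.892 < 3.562 ≤ a1+a2=15.960 → R2 fires; Z=6 P=1 A=20 X=19 D=2
Draw 12: a1=1.446, a2=6.897, a3=5.300, a4=2.172, a5=2.470, a0=18.285; τ=−ln(0.6821)/18.285=0.021 → t=0.396 > T=0.39: stop.
A first becomes ≥ 11 when it reaches 12 at the event at t=0.089.

Threshold first reached at t = 0.089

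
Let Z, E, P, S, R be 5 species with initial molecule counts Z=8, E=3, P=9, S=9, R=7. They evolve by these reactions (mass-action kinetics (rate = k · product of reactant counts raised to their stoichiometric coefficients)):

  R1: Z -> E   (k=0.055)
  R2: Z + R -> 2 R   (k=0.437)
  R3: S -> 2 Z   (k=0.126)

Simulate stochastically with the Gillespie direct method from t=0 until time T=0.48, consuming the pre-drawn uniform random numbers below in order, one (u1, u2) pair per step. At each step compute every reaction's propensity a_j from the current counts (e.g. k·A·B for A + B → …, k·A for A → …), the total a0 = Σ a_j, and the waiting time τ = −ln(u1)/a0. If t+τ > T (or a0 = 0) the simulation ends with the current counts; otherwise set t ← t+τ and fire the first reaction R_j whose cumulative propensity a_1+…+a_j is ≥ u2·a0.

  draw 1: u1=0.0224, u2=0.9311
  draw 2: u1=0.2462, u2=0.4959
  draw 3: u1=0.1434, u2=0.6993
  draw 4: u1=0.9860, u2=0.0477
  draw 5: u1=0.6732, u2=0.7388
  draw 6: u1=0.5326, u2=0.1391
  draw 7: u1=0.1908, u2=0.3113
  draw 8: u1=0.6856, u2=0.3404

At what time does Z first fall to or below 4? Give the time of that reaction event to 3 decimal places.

Threshold first reached at t = 0.278

t=0.000: Z=8 E=3 P=9 S=9 R=7
Draw 1: a1=0.440, a2=24.472, a3=1.134, a0=26.046; τ=−ln(0.0224)/26.046=0.146 → t=0.146; u2·a0=0.9311·26.046=24.251; a1=0.440 < 24.251 ≤ a1+a2=24.912 → R2 fires; Z=7 E=3 P=9 S=9 R=8
Draw 2: a1=0.385, a2=24.472, a3=1.134, a0=25.991; τ=−ln(0.2462)/25.991=0.054 → t=0.200; u2·a0=0.4959·25.991=12.889; a1=0.385 < 12.889 ≤ a1+a2=24.857 → R2 fires; Z=6 E=3 P=9 S=9 R=9
Draw 3: a1=0.330, a2=23.598, a3=1.134, a0=25.062; τ=−ln(0.1434)/25.062=0.077 → t=0.277; u2·a0=0.6993·25.062=17.526; a1=0.330 < 17.526 ≤ a1+a2=23.928 → R2 fires; Z=5 E=3 P=9 S=9 R=10
Draw 4: a1=0.275, a2=21.850, a3=1.134, a0=23.259; τ=−ln(0.9860)/23.259=0.001 → t=0.278; u2·a0=0.0477·23.259=1.109; a1=0.275 < 1.109 ≤ a1+a2=22.125 → R2 fires; Z=4 E=3 P=9 S=9 R=11
Draw 5: a1=0.220, a2=19.228, a3=1.134, a0=20.582; τ=−ln(0.6732)/20.582=0.019 → t=0.297; u2·a0=0.7388·20.582=15.206; a1=0.220 < 15.206 ≤ a1+a2=19.448 → R2 fires; Z=3 E=3 P=9 S=9 R=12
Draw 6: a1=0.165, a2=15.732, a3=1.134, a0=17.031; τ=−ln(0.5326)/17.031=0.037 → t=0.334; u2·a0=0.1391·17.031=2.369; a1=0.165 < 2.369 ≤ a1+a2=15.897 → R2 fires; Z=2 E=3 P=9 S=9 R=13
Draw 7: a1=0.110, a2=11.362, a3=1.134, a0=12.606; τ=−ln(0.1908)/12.606=0.131 → t=0.465; u2·a0=0.3113·12.606=3.924; a1=0.110 < 3.924 ≤ a1+a2=11.472 → R2 fires; Z=1 E=3 P=9 S=9 R=14
Draw 8: a1=0.055, a2=6.118, a3=1.134, a0=7.307; τ=−ln(0.6856)/7.307=0.052 → t=0.517 > T=0.48: stop.
Z first becomes ≤ 4 when it reaches 4 at the event at t=0.278.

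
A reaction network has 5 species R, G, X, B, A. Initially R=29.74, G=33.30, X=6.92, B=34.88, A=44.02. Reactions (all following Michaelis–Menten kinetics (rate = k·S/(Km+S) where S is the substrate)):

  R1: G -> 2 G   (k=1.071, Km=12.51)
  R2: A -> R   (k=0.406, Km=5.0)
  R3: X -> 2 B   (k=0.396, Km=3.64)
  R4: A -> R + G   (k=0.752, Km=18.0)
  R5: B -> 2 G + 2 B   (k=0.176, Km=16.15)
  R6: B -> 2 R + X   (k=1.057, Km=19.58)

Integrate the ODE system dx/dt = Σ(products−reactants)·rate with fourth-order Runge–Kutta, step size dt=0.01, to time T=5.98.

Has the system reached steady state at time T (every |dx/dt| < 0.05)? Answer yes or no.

RK4 with dt=0.01: 598 steps to T=5.98. Trajectory (selected grid times):
t=0.00: R=29.74 G=33.30 X=6.92 B=34.88 A=44.02
t=0.66: R=31.23 G=34.33 X=7.19 B=34.86 A=43.43
t=1.33: R=32.73 G=35.37 X=7.47 B=34.84 A=42.83
t=1.99: R=34.21 G=36.40 X=7.74 B=34.83 A=42.24
t=2.66: R=35.72 G=37.45 X=8.01 B=34.82 A=41.64
t=3.32: R=37.19 G=38.49 X=8.28 B=34.81 A=41.06
t=3.99: R=38.69 G=39.54 X=8.55 B=34.81 A=40.47
t=4.65: R=40.17 G=40.58 X=8.81 B=34.81 A=39.89
t=5.32: R=41.66 G=41.64 X=9.07 B=34.81 A=39.30
t=5.98: R=43.13 G=42.68 X=9.33 B=34.82 A=38.72
Rates at T: R1=0.8283, R2=0.3596, R3=0.2849, R4=0.5134, R5=0.1202, R6=0.6766
dx/dt at T (Σ net stoichiometry × rate): R=+2.2261, G=+1.5821, X=+0.3917, B=+0.0134, A=-0.8729
Largest |dx/dt| is |+2.2261| (R) ≥ 0.05 → not steady.

Steady state at T: no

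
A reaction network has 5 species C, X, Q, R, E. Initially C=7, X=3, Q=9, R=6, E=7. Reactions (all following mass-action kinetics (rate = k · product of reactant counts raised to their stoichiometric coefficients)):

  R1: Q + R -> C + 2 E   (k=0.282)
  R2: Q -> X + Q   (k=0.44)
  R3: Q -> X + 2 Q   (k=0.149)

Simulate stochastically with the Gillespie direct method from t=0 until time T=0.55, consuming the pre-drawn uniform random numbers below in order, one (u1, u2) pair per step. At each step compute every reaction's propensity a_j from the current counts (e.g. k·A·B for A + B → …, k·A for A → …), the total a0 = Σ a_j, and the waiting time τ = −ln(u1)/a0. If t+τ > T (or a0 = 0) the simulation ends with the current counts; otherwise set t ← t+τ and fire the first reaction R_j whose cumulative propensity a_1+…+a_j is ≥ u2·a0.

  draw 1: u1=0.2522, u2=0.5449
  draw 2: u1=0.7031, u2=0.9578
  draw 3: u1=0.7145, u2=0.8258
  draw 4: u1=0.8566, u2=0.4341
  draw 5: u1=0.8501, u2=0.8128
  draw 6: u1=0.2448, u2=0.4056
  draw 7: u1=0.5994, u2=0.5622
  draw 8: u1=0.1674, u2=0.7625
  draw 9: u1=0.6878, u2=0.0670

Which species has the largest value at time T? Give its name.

Dominant species at T: E

t=0.000: C=7 X=3 Q=9 R=6 E=7
Draw 1: a1=15.228, a2=3.960, a3=1.341, a0=20.529; τ=−ln(0.2522)/20.529=0.067 → t=0.067; u2·a0=0.5449·20.529=11.186 ≤ a1=15.228 → R1 fires; C=8 X=3 Q=8 R=5 E=9
Draw 2: a1=11.280, a2=3.520, a3=1.192, a0=15.992; τ=−ln(0.7031)/15.992=0.022 → t=0.089; u2·a0=0.9578·15.992=15.317; a1+a2=14.800 < 15.317 ≤ a1+…+a3=15.992 → R3 fires; C=8 X=4 Q=9 R=5 E=9
Draw 3: a1=12.690, a2=3.960, a3=1.341, a0=17.991; τ=−ln(0.7145)/17.991=0.019 → t=0.108; u2·a0=0.8258·17.991=14.857; a1=12.690 < 14.857 ≤ a1+a2=16.650 → R2 fires; C=8 X=5 Q=9 R=5 E=9
Draw 4: a1=12.690, a2=3.960, a3=1.341, a0=17.991; τ=−ln(0.8566)/17.991=0.009 → t=0.116; u2·a0=0.4341·17.991=7.810 ≤ a1=12.690 → R1 fires; C=9 X=5 Q=8 R=4 E=11
Draw 5: a1=9.024, a2=3.520, a3=1.192, a0=13.736; τ=−ln(0.8501)/13.736=0.012 → t=0.128; u2·a0=0.8128·13.736=11.165; a1=9.024 < 11.165 ≤ a1+a2=12.544 → R2 fires; C=9 X=6 Q=8 R=4 E=11
Draw 6: a1=9.024, a2=3.520, a3=1.192, a0=13.736; τ=−ln(0.2448)/13.736=0.102 → t=0.231; u2·a0=0.4056·13.736=5.571 ≤ a1=9.024 → R1 fires; C=10 X=6 Q=7 R=3 E=13
Draw 7: a1=5.922, a2=3.080, a3=1.043, a0=10.045; τ=−ln(0.5994)/10.045=0.051 → t=0.282; u2·a0=0.5622·10.045=5.647 ≤ a1=5.922 → R1 fires; C=11 X=6 Q=6 R=2 E=15
Draw 8: a1=3.384, a2=2.640, a3=0.894, a0=6.918; τ=−ln(0.1674)/6.918=0.258 → t=0.540; u2·a0=0.7625·6.918=5.275; a1=3.384 < 5.275 ≤ a1+a2=6.024 → R2 fires; C=11 X=7 Q=6 R=2 E=15
Draw 9: a1=3.384, a2=2.640, a3=0.894, a0=6.918; τ=−ln(0.6878)/6.918=0.054 → t=0.594 > T=0.55: stop.
At T=0.55: C=11 X=7 Q=6 R=2 E=15; the largest is E.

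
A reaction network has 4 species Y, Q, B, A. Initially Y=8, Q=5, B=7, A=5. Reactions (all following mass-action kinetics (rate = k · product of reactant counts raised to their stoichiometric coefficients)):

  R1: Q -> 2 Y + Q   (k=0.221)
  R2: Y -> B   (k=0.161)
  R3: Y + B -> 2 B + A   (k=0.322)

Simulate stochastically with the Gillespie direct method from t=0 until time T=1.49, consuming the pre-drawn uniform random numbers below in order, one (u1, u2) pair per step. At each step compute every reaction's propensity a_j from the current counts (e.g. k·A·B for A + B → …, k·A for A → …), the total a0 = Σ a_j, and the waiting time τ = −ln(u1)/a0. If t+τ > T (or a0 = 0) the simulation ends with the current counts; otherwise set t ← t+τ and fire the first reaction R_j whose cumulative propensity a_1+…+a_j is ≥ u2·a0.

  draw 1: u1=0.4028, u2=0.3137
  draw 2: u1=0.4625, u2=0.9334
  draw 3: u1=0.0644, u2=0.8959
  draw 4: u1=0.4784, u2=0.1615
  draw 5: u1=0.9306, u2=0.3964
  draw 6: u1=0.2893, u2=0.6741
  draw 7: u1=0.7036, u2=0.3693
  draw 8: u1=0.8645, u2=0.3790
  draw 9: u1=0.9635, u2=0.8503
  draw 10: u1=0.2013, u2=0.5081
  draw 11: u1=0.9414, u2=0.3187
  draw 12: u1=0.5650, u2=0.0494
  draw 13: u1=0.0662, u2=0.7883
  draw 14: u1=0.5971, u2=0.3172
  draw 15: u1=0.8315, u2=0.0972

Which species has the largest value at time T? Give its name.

t=0.000: Y=8 Q=5 B=7 A=5
Draw 1: a1=1.105, a2=1.288, a3=18.032, a0=20.425; τ=−ln(0.4028)/20.425=0.045 → t=0.045; u2·a0=0.3137·20.425=6.407; a1+a2=2.393 < 6.407 ≤ a1+…+a3=20.425 → R3 fires; Y=7 Q=5 B=8 A=6
Draw 2: a1=1.105, a2=1.127, a3=18.032, a0=20.264; τ=−ln(0.4625)/20.264=0.038 → t=0.083; u2·a0=0.9334·20.264=18.914; a1+a2=2.232 < 18.914 ≤ a1+…+a3=20.264 → R3 fires; Y=6 Q=5 B=9 A=7
Draw 3: a1=1.105, a2=0.966, a3=17.388, a0=19.459; τ=−ln(0.0644)/19.459=0.141 → t=0.224; u2·a0=0.8959·19.459=17.433; a1+a2=2.071 < 17.433 ≤ a1+…+a3=19.459 → R3 fires; Y=5 Q=5 B=10 A=8
Draw 4: a1=1.105, a2=0.805, a3=16.100, a0=18.010; τ=−ln(0.4784)/18.010=0.041 → t=0.264; u2·a0=0.1615·18.010=2.909; a1+a2=1.910 < 2.909 ≤ a1+…+a3=18.010 → R3 fires; Y=4 Q=5 B=11 A=9
Draw 5: a1=1.105, a2=0.644, a3=14.168, a0=15.917; τ=−ln(0.9306)/15.917=0.005 → t=0.269; u2·a0=0.3964·15.917=6.309; a1+a2=1.749 < 6.309 ≤ a1+…+a3=15.917 → R3 fires; Y=3 Q=5 B=12 A=10
Draw 6: a1=1.105, a2=0.483, a3=11.592, a0=13.180; τ=−ln(0.2893)/13.180=0.094 → t=0.363; u2·a0=0.6741·13.180=8.885; a1+a2=1.588 < 8.885 ≤ a1+…+a3=13.180 → R3 fires; Y=2 Q=5 B=13 A=11
Draw 7: a1=1.105, a2=0.322, a3=8.372, a0=9.799; τ=−ln(0.7036)/9.799=0.036 → t=0.399; u2·a0=0.3693·9.799=3.619; a1+a2=1.427 < 3.619 ≤ a1+…+a3=9.799 → R3 fires; Y=1 Q=5 B=14 A=12
Draw 8: a1=1.105, a2=0.161, a3=4.508, a0=5.774; τ=−ln(0.8645)/5.774=0.025 → t=0.424; u2·a0=0.3790·5.774=2.188; a1+a2=1.266 < 2.188 ≤ a1+…+a3=5.774 → R3 fires; Y=0 Q=5 B=15 A=13
Draw 9: a1=1.105, a2=0.000, a3=0.000, a0=1.105; τ=−ln(0.9635)/1.105=0.034 → t=0.458; u2·a0=0.8503·1.105=0.940 ≤ a1=1.105 → R1 fires; Y=2 Q=5 B=15 A=13
Draw 10: a1=1.105, a2=0.322, a3=9.660, a0=11.087; τ=−ln(0.2013)/11.087=0.145 → t=0.602; u2·a0=0.5081·11.087=5.633; a1+a2=1.427 < 5.633 ≤ a1+…+a3=11.087 → R3 fires; Y=1 Q=5 B=16 A=14
Draw 11: a1=1.105, a2=0.161, a3=5.152, a0=6.418; τ=−ln(0.9414)/6.418=0.009 → t=0.612; u2·a0=0.3187·6.418=2.045; a1+a2=1.266 < 2.045 ≤ a1+…+a3=6.418 → R3 fires; Y=0 Q=5 B=17 A=15
Draw 12: a1=1.105, a2=0.000, a3=0.000, a0=1.105; τ=−ln(0.5650)/1.105=0.517 → t=1.128; u2·a0=0.0494·1.105=0.055 ≤ a1=1.105 → R1 fires; Y=2 Q=5 B=17 A=15
Draw 13: a1=1.105, a2=0.322, a3=10.948, a0=12.375; τ=−ln(0.0662)/12.375=0.219 → t=1.348; u2·a0=0.7883·12.375=9.755; a1+a2=1.427 < 9.755 ≤ a1+…+a3=12.375 → R3 fires; Y=1 Q=5 B=18 A=16
Draw 14: a1=1.105, a2=0.161, a3=5.796, a0=7.062; τ=−ln(0.5971)/7.062=0.073 → t=1.421; u2·a0=0.3172·7.062=2.240; a1+a2=1.266 < 2.240 ≤ a1+…+a3=7.062 → R3 fires; Y=0 Q=5 B=19 A=17
Draw 15: a1=1.105, a2=0.000, a3=0.000, a0=1.105; τ=−ln(0.8315)/1.105=0.167 → t=1.588 > T=1.49: stop.
At T=1.49: Y=0 Q=5 B=19 A=17; the largest is B.

Dominant species at T: B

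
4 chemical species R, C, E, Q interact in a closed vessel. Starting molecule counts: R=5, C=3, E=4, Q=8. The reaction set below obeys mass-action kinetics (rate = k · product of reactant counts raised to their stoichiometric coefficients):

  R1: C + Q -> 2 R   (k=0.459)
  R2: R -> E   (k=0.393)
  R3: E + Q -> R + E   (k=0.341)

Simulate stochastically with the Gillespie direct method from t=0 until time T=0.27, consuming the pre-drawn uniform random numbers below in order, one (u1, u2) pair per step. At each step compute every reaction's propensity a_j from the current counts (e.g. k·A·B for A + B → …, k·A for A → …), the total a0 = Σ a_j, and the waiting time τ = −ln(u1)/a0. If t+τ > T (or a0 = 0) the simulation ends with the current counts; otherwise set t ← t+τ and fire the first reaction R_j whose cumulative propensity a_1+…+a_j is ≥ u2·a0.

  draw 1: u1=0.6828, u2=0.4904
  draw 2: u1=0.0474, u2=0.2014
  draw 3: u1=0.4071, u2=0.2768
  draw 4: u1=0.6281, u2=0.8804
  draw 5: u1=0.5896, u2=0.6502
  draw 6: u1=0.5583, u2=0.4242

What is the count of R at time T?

t=0.000: R=5 C=3 E=4 Q=8
Draw 1: a1=11.016, a2=1.965, a3=10.912, a0=23.893; τ=−ln(0.6828)/23.893=0.016 → t=0.016; u2·a0=0.4904·23.893=11.717; a1=11.016 < 11.717 ≤ a1+a2=12.981 → R2 fires; R=4 C=3 E=5 Q=8
Draw 2: a1=11.016, a2=1.572, a3=13.640, a0=26.228; τ=−ln(0.0474)/26.228=0.116 → t=0.132; u2·a0=0.2014·26.228=5.282 ≤ a1=11.016 → R1 fires; R=6 C=2 E=5 Q=7
Draw 3: a1=6.426, a2=2.358, a3=11.935, a0=20.719; τ=−ln(0.4071)/20.719=0.043 → t=0.176; u2·a0=0.2768·20.719=5.735 ≤ a1=6.426 → R1 fires; R=8 C=1 E=5 Q=6
Draw 4: a1=2.754, a2=3.144, a3=10.230, a0=16.128; τ=−ln(0.6281)/16.128=0.029 → t=0.204; u2·a0=0.8804·16.128=14.199; a1+a2=5.898 < 14.199 ≤ a1+…+a3=16.128 → R3 fires; R=9 C=1 E=5 Q=5
Draw 5: a1=2.295, a2=3.537, a3=8.525, a0=14.357; τ=−ln(0.5896)/14.357=0.037 → t=0.241; u2·a0=0.6502·14.357=9.335; a1+a2=5.832 < 9.335 ≤ a1+…+a3=14.357 → R3 fires; R=10 C=1 E=5 Q=4
Draw 6: a1=1.836, a2=3.930, a3=6.820, a0=12.586; τ=−ln(0.5583)/12.586=0.046 → t=0.288 > T=0.27: stop.
Read off R at T=0.27: 10

R at T = 10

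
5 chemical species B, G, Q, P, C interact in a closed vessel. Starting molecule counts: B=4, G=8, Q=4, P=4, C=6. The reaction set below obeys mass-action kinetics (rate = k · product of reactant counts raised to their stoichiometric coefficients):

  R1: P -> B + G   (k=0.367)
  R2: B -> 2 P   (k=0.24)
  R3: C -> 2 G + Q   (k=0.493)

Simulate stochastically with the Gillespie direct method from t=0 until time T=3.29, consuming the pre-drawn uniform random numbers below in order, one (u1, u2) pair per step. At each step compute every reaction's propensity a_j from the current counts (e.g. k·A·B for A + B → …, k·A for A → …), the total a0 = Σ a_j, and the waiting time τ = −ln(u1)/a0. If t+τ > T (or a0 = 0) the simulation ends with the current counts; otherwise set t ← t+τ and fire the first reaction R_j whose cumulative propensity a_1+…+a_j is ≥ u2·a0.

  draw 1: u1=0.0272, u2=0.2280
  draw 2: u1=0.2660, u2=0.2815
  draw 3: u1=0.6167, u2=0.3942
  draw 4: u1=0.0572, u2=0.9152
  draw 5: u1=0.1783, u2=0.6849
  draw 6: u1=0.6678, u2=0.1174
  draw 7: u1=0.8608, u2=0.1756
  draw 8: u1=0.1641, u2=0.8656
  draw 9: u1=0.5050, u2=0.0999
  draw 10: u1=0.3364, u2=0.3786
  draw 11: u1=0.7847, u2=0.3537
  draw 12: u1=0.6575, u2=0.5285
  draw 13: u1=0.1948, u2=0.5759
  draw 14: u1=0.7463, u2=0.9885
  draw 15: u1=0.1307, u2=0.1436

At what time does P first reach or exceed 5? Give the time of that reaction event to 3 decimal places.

t=0.000: B=4 G=8 Q=4 P=4 C=6
Draw 1: a1=1.468, a2=0.960, a3=2.958, a0=5.386; τ=−ln(0.0272)/5.386=0.669 → t=0.669; u2·a0=0.2280·5.386=1.228 ≤ a1=1.468 → R1 fires; B=5 G=9 Q=4 P=3 C=6
Draw 2: a1=1.101, a2=1.200, a3=2.958, a0=5.259; τ=−ln(0.2660)/5.259=0.252 → t=0.921; u2·a0=0.2815·5.259=1.480; a1=1.101 < 1.480 ≤ a1+a2=2.301 → R2 fires; B=4 G=9 Q=4 P=5 C=6
Draw 3: a1=1.835, a2=0.960, a3=2.958, a0=5.753; τ=−ln(0.6167)/5.753=0.084 → t=1.005; u2·a0=0.3942·5.753=2.268; a1=1.835 < 2.268 ≤ a1+a2=2.795 → R2 fires; B=3 G=9 Q=4 P=7 C=6
Draw 4: a1=2.569, a2=0.720, a3=2.958, a0=6.247; τ=−ln(0.0572)/6.247=0.458 → t=1.463; u2·a0=0.9152·6.247=5.717; a1+a2=3.289 < 5.717 ≤ a1+…+a3=6.247 → R3 fires; B=3 G=11 Q=5 P=7 C=5
Draw 5: a1=2.569, a2=0.720, a3=2.465, a0=5.754; τ=−ln(0.1783)/5.754=0.300 → t=1.763; u2·a0=0.6849·5.754=3.941; a1+a2=3.289 < 3.941 ≤ a1+…+a3=5.754 → R3 fires; B=3 G=13 Q=6 P=7 C=4
Draw 6: a1=2.569, a2=0.720, a3=1.972, a0=5.261; τ=−ln(0.6678)/5.261=0.077 → t=1.839; u2·a0=0.1174·5.261=0.618 ≤ a1=2.569 → R1 fires; B=4 G=14 Q=6 P=6 C=4
Draw 7: a1=2.202, a2=0.960, a3=1.972, a0=5.134; τ=−ln(0.8608)/5.134=0.029 → t=1.869; u2·a0=0.1756·5.134=0.902 ≤ a1=2.202 → R1 fires; B=5 G=15 Q=6 P=5 C=4
Draw 8: a1=1.835, a2=1.200, a3=1.972, a0=5.007; τ=−ln(0.1641)/5.007=0.361 → t=2.230; u2·a0=0.8656·5.007=4.334; a1+a2=3.035 < 4.334 ≤ a1+…+a3=5.007 → R3 fires; B=5 G=17 Q=7 P=5 C=3
Draw 9: a1=1.835, a2=1.200, a3=1.479, a0=4.514; τ=−ln(0.5050)/4.514=0.151 → t=2.381; u2·a0=0.0999·4.514=0.451 ≤ a1=1.835 → R1 fires; B=6 G=18 Q=7 P=4 C=3
Draw 10: a1=1.468, a2=1.440, a3=1.479, a0=4.387; τ=−ln(0.3364)/4.387=0.248 → t=2.629; u2·a0=0.3786·4.387=1.661; a1=1.468 < 1.661 ≤ a1+a2=2.908 → R2 fires; B=5 G=18 Q=7 P=6 C=3
Draw 11: a1=2.202, a2=1.200, a3=1.479, a0=4.881; τ=−ln(0.7847)/4.881=0.050 → t=2.679; u2·a0=0.3537·4.881=1.726 ≤ a1=2.202 → R1 fires; B=6 G=19 Q=7 P=5 C=3
Draw 12: a1=1.835, a2=1.440, a3=1.479, a0=4.754; τ=−ln(0.6575)/4.754=0.088 → t=2.767; u2·a0=0.5285·4.754=2.512; a1=1.835 < 2.512 ≤ a1+a2=3.275 → R2 fires; B=5 G=19 Q=7 P=7 C=3
Draw 13: a1=2.569, a2=1.200, a3=1.479, a0=5.248; τ=−ln(0.1948)/5.248=0.312 → t=3.079; u2·a0=0.5759·5.248=3.022; a1=2.569 < 3.022 ≤ a1+a2=3.769 → R2 fires; B=4 G=19 Q=7 P=9 C=3
Draw 14: a1=3.303, a2=0.960, a3=1.479, a0=5.742; τ=−ln(0.7463)/5.742=0.051 → t=3.130; u2·a0=0.9885·5.742=5.676; a1+a2=4.263 < 5.676 ≤ a1+…+a3=5.742 → R3 fires; B=4 G=21 Q=8 P=9 C=2
Draw 15: a1=3.303, a2=0.960, a3=0.986, a0=5.249; τ=−ln(0.1307)/5.249=0.388 → t=3.518 > T=3.29: stop.
P first becomes ≥ 5 when it reaches 5 at the event at t=0.921.

Threshold first reached at t = 0.921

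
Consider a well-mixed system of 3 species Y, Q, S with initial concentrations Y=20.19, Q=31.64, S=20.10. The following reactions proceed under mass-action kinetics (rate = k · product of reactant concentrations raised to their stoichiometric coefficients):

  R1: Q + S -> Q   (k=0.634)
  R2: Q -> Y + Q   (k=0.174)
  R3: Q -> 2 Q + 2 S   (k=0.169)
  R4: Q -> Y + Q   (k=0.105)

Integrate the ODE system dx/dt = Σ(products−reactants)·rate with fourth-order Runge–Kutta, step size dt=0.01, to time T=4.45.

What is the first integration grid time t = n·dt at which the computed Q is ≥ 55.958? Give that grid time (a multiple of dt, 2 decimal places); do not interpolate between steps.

RK4 with dt=0.01: 445 steps to T=4.45. Trajectory (selected grid times):
t=0.00: Y=20.19 Q=31.64 S=20.10
t=0.49: Y=24.70 Q=34.37 S=0.53
t=0.99: Y=29.70 Q=37.40 S=0.53
t=1.48: Y=35.03 Q=40.63 S=0.53
t=1.98: Y=40.95 Q=44.21 S=0.53
t=2.47: Y=47.25 Q=48.03 S=0.53
t=2.97: Y=54.24 Q=52.27 S=0.53
t=3.37: Y=60.28 Q=55.92 S=0.53
t=3.38: Y=60.43 Q=56.02 S=0.53
t=3.46: Y=61.69 Q=56.78 S=0.53
t=3.96: Y=69.96 Q=61.79 S=0.53
t=4.45: Y=78.76 Q=67.12 S=0.53
Q(3.37)=55.922 < 55.958 but Q(3.38)=56.016 ≥ 55.958, so the first grid time is t=3.38.

Threshold first reached at t = 3.38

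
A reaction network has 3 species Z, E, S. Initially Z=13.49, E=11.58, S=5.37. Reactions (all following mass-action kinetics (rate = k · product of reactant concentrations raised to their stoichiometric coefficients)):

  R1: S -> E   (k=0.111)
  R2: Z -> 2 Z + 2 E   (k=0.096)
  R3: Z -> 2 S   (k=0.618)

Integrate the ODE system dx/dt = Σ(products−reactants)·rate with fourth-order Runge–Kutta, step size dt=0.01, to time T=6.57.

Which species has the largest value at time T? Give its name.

Dominant species at T: E

RK4 with dt=0.01: 657 steps to T=6.57. Trajectory (selected grid times):
t=0.00: Z=13.49 E=11.58 S=5.37
t=0.73: Z=9.22 E=13.99 S=14.65
t=1.46: Z=6.30 E=16.50 S=20.13
t=2.19: Z=4.30 E=19.00 S=23.09
t=2.92: Z=2.94 E=21.43 S=24.39
t=3.65: Z=2.01 E=23.76 S=24.60
t=4.38: Z=1.37 E=25.98 S=24.13
t=5.11: Z=0.94 E=28.06 S=23.24
t=5.84: Z=0.64 E=30.00 S=22.10
t=6.57: Z=0.44 E=31.82 S=20.84
At T=6.57: Z=0.44 E=31.82 S=20.84; the largest is E.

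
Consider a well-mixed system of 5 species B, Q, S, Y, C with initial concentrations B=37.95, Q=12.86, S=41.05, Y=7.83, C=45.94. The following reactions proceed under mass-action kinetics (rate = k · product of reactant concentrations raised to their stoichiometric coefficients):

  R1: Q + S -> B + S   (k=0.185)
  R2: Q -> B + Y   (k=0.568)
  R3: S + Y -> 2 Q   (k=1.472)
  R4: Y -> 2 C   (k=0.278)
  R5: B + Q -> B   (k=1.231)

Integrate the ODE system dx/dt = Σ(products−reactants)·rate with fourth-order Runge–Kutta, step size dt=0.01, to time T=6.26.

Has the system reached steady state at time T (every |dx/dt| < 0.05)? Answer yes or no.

Steady state at T: yes

RK4 with dt=0.01: 626 steps to T=6.26. Trajectory (selected grid times):
t=0.00: B=37.95 Q=12.86 S=41.05 Y=7.83 C=45.94
t=0.70: B=41.67 Q=0.00 S=32.97 Y=0.00 C=46.02
t=1.39: B=41.67 Q=0.00 S=32.97 Y=0.00 C=46.02
t=2.09: B=41.67 Q=0.00 S=32.97 Y=0.00 C=46.02
t=2.78: B=41.67 Q=0.00 S=32.97 Y=0.00 C=46.02
t=3.48: B=41.67 Q=0.00 S=32.97 Y=0.00 C=46.02
t=4.17: B=41.67 Q=0.00 S=32.97 Y=0.00 C=46.02
t=4.87: B=41.67 Q=0.00 S=32.97 Y=0.00 C=46.02
t=5.56: B=41.67 Q=0.00 S=32.97 Y=0.00 C=46.02
t=6.26: B=41.67 Q=0.00 S=32.97 Y=0.00 C=46.02
Rates at T: R1=0.0000, R2=0.0000, R3=0.0000, R4=0.0000, R5=0.0000
dx/dt at T (Σ net stoichiometry × rate): B=+0.0000, Q=-0.0000, S=-0.0000, Y=-0.0000, C=+0.0000
Largest |dx/dt| is |-0.0000| (Q) < 0.05 → steady.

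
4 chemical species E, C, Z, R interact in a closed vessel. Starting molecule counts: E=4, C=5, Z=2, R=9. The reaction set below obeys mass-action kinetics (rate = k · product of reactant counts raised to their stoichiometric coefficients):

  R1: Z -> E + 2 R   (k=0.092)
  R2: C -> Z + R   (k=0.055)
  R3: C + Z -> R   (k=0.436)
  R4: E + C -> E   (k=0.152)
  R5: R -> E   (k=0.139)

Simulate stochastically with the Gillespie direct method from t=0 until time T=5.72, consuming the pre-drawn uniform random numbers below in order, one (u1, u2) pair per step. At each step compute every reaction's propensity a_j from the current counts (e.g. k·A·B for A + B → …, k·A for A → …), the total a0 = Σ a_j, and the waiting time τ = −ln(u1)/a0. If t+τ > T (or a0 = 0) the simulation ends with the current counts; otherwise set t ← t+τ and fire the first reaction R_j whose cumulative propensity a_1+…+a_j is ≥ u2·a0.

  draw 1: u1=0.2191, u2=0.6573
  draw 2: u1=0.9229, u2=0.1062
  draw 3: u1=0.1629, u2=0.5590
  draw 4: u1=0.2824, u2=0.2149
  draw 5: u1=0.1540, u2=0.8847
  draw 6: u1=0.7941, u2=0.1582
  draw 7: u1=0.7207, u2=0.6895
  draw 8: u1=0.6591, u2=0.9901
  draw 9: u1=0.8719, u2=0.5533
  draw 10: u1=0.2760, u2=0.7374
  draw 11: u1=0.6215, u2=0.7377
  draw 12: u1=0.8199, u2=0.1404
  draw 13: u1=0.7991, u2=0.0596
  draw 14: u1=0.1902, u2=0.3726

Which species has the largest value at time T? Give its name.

t=0.000: E=4 C=5 Z=2 R=9
Draw 1: a1=0.184, a2=0.275, a3=4.360, a4=3.040, a5=1.251, a0=9.110; τ=−ln(0.2191)/9.110=0.167 → t=0.167; u2·a0=0.6573·9.110=5.988; a1+…+a3=4.819 < 5.988 ≤ a1+…+a4=7.859 → R4 fires; E=4 C=4 Z=2 R=9
Draw 2: a1=0.184, a2=0.220, a3=3.488, a4=2.432, a5=1.251, a0=7.575; τ=−ln(0.9229)/7.575=0.011 → t=0.177; u2·a0=0.1062·7.575=0.804; a1+a2=0.404 < 0.804 ≤ a1+…+a3=3.892 → R3 fires; E=4 C=3 Z=1 R=10
Draw 3: a1=0.092, a2=0.165, a3=1.308, a4=1.824, a5=1.390, a0=4.779; τ=−ln(0.1629)/4.779=0.380 → t=0.557; u2·a0=0.5590·4.779=2.671; a1+…+a3=1.565 < 2.671 ≤ a1+…+a4=3.389 → R4 fires; E=4 C=2 Z=1 R=10
Draw 4: a1=0.092, a2=0.110, a3=0.872, a4=1.216, a5=1.390, a0=3.680; τ=−ln(0.2824)/3.680=0.344 → t=0.901; u2·a0=0.2149·3.680=0.791; a1+a2=0.202 < 0.791 ≤ a1+…+a3=1.074 → R3 fires; E=4 C=1 Z=0 R=11
Draw 5: a1=0.000, a2=0.055, a3=0.000, a4=0.608, a5=1.529, a0=2.192; τ=−ln(0.1540)/2.192=0.853 → t=1.754; u2·a0=0.8847·2.192=1.939; a1+…+a4=0.663 < 1.939 ≤ a1+…+a5=2.192 → R5 fires; E=5 C=1 Z=0 R=10
Draw 6: a1=0.000, a2=0.055, a3=0.000, a4=0.760, a5=1.390, a0=2.205; τ=−ln(0.7941)/2.205=0.105 → t=1.859; u2·a0=0.1582·2.205=0.349; a1+…+a3=0.055 < 0.349 ≤ a1+…+a4=0.815 → R4 fires; E=5 C=0 Z=0 R=10
Draw 7: a1=0.000, a2=0.000, a3=0.000, a4=0.000, a5=1.390, a0=1.390; τ=−ln(0.7207)/1.390=0.236 → t=2.094; u2·a0=0.6895·1.390=0.958; a1+…+a4=0.000 < 0.958 ≤ a1+…+a5=1.390 → R5 fires; E=6 C=0 Z=0 R=9
Draw 8: a1=0.000, a2=0.000, a3=0.000, a4=0.000, a5=1.251, a0=1.251; τ=−ln(0.6591)/1.251=0.333 → t=2.427; u2·a0=0.9901·1.251=1.239; a1+…+a4=0.000 < 1.239 ≤ a1+…+a5=1.251 → R5 fires; E=7 C=0 Z=0 R=8
Draw 9: a1=0.000, a2=0.000, a3=0.000, a4=0.000, a5=1.112, a0=1.112; τ=−ln(0.8719)/1.112=0.123 → t=2.551; u2·a0=0.5533·1.112=0.615; a1+…+a4=0.000 < 0.615 ≤ a1+…+a5=1.112 → R5 fires; E=8 C=0 Z=0 R=7
Draw 10: a1=0.000, a2=0.000, a3=0.000, a4=0.000, a5=0.973, a0=0.973; τ=−ln(0.2760)/0.973=1.323 → t=3.874; u2·a0=0.7374·0.973=0.717; a1+…+a4=0.000 < 0.717 ≤ a1+…+a5=0.973 → R5 fires; E=9 C=0 Z=0 R=6
Draw 11: a1=0.000, a2=0.000, a3=0.000, a4=0.000, a5=0.834, a0=0.834; τ=−ln(0.6215)/0.834=0.570 → t=4.444; u2·a0=0.7377·0.834=0.615; a1+…+a4=0.000 < 0.615 ≤ a1+…+a5=0.834 → R5 fires; E=10 C=0 Z=0 R=5
Draw 12: a1=0.000, a2=0.000, a3=0.000, a4=0.000, a5=0.695, a0=0.695; τ=−ln(0.8199)/0.695=0.286 → t=4.730; u2·a0=0.1404·0.695=0.098; a1+…+a4=0.000 < 0.098 ≤ a1+…+a5=0.695 → R5 fires; E=11 C=0 Z=0 R=4
Draw 13: a1=0.000, a2=0.000, a3=0.000, a4=0.000, a5=0.556, a0=0.556; τ=−ln(0.7991)/0.556=0.403 → t=5.133; u2·a0=0.0596·0.556=0.033; a1+…+a4=0.000 < 0.033 ≤ a1+…+a5=0.556 → R5 fires; E=12 C=0 Z=0 R=3
Draw 14: a1=0.000, a2=0.000, a3=0.000, a4=0.000, a5=0.417, a0=0.417; τ=−ln(0.1902)/0.417=3.980 → t=9.113 > T=5.72: stop.
At T=5.72: E=12 C=0 Z=0 R=3; the largest is E.

Dominant species at T: E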